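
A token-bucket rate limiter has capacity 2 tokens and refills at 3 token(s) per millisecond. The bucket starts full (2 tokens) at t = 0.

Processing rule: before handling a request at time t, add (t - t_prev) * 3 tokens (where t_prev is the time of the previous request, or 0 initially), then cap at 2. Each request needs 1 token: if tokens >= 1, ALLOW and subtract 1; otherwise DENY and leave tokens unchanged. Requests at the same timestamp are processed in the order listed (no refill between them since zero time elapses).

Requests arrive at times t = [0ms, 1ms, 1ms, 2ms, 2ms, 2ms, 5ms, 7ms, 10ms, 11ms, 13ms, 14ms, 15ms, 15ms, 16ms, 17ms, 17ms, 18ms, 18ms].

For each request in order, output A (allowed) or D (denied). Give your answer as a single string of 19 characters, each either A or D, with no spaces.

Answer: AAAAADAAAAAAAAAAAAA

Derivation:
Simulating step by step:
  req#1 t=0ms: ALLOW
  req#2 t=1ms: ALLOW
  req#3 t=1ms: ALLOW
  req#4 t=2ms: ALLOW
  req#5 t=2ms: ALLOW
  req#6 t=2ms: DENY
  req#7 t=5ms: ALLOW
  req#8 t=7ms: ALLOW
  req#9 t=10ms: ALLOW
  req#10 t=11ms: ALLOW
  req#11 t=13ms: ALLOW
  req#12 t=14ms: ALLOW
  req#13 t=15ms: ALLOW
  req#14 t=15ms: ALLOW
  req#15 t=16ms: ALLOW
  req#16 t=17ms: ALLOW
  req#17 t=17ms: ALLOW
  req#18 t=18ms: ALLOW
  req#19 t=18ms: ALLOW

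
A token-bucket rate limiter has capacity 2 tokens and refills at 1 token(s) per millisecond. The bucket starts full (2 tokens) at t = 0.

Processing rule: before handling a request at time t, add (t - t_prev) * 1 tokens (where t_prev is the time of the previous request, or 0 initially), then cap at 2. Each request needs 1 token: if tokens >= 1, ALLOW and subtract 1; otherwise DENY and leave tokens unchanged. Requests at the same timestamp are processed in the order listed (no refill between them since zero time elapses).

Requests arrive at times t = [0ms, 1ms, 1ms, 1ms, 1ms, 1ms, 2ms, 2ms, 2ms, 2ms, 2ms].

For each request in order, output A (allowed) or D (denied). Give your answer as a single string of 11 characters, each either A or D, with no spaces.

Answer: AAADDDADDDD

Derivation:
Simulating step by step:
  req#1 t=0ms: ALLOW
  req#2 t=1ms: ALLOW
  req#3 t=1ms: ALLOW
  req#4 t=1ms: DENY
  req#5 t=1ms: DENY
  req#6 t=1ms: DENY
  req#7 t=2ms: ALLOW
  req#8 t=2ms: DENY
  req#9 t=2ms: DENY
  req#10 t=2ms: DENY
  req#11 t=2ms: DENY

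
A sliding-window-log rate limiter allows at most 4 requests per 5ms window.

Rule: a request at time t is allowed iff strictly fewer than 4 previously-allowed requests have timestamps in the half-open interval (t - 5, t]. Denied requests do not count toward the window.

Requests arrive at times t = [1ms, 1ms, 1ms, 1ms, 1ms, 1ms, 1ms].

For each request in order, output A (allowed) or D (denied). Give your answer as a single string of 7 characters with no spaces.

Answer: AAAADDD

Derivation:
Tracking allowed requests in the window:
  req#1 t=1ms: ALLOW
  req#2 t=1ms: ALLOW
  req#3 t=1ms: ALLOW
  req#4 t=1ms: ALLOW
  req#5 t=1ms: DENY
  req#6 t=1ms: DENY
  req#7 t=1ms: DENY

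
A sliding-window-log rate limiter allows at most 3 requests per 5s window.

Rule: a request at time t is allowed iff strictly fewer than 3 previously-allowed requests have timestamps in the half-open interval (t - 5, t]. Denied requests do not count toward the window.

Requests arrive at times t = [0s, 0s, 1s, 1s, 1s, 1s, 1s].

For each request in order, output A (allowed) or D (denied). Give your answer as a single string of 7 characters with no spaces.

Tracking allowed requests in the window:
  req#1 t=0s: ALLOW
  req#2 t=0s: ALLOW
  req#3 t=1s: ALLOW
  req#4 t=1s: DENY
  req#5 t=1s: DENY
  req#6 t=1s: DENY
  req#7 t=1s: DENY

Answer: AAADDDD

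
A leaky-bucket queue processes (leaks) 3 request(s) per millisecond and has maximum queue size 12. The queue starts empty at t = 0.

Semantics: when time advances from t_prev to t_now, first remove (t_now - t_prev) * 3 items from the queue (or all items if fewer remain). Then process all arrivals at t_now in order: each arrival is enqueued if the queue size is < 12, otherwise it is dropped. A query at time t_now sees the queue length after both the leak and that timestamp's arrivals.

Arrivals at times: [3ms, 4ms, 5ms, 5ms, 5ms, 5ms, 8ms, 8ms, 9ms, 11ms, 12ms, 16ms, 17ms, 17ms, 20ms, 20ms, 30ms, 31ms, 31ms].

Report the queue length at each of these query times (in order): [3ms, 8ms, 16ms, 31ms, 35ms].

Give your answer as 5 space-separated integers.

Answer: 1 2 1 2 0

Derivation:
Queue lengths at query times:
  query t=3ms: backlog = 1
  query t=8ms: backlog = 2
  query t=16ms: backlog = 1
  query t=31ms: backlog = 2
  query t=35ms: backlog = 0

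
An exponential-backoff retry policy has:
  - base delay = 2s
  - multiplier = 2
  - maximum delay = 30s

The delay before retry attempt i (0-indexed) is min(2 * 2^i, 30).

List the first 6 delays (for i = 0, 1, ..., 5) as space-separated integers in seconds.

Computing each delay:
  i=0: min(2*2^0, 30) = 2
  i=1: min(2*2^1, 30) = 4
  i=2: min(2*2^2, 30) = 8
  i=3: min(2*2^3, 30) = 16
  i=4: min(2*2^4, 30) = 30
  i=5: min(2*2^5, 30) = 30

Answer: 2 4 8 16 30 30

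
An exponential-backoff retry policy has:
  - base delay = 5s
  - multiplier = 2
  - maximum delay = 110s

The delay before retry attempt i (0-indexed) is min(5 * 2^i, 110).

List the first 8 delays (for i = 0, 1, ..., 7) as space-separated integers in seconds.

Answer: 5 10 20 40 80 110 110 110

Derivation:
Computing each delay:
  i=0: min(5*2^0, 110) = 5
  i=1: min(5*2^1, 110) = 10
  i=2: min(5*2^2, 110) = 20
  i=3: min(5*2^3, 110) = 40
  i=4: min(5*2^4, 110) = 80
  i=5: min(5*2^5, 110) = 110
  i=6: min(5*2^6, 110) = 110
  i=7: min(5*2^7, 110) = 110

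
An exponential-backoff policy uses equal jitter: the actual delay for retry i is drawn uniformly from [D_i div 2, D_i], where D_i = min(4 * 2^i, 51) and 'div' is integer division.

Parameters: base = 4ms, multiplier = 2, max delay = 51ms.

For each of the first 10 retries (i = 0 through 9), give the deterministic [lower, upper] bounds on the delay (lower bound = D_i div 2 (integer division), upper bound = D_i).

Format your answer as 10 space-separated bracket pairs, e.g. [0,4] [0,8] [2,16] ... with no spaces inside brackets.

Computing bounds per retry:
  i=0: D_i=min(4*2^0,51)=4, bounds=[2,4]
  i=1: D_i=min(4*2^1,51)=8, bounds=[4,8]
  i=2: D_i=min(4*2^2,51)=16, bounds=[8,16]
  i=3: D_i=min(4*2^3,51)=32, bounds=[16,32]
  i=4: D_i=min(4*2^4,51)=51, bounds=[25,51]
  i=5: D_i=min(4*2^5,51)=51, bounds=[25,51]
  i=6: D_i=min(4*2^6,51)=51, bounds=[25,51]
  i=7: D_i=min(4*2^7,51)=51, bounds=[25,51]
  i=8: D_i=min(4*2^8,51)=51, bounds=[25,51]
  i=9: D_i=min(4*2^9,51)=51, bounds=[25,51]

Answer: [2,4] [4,8] [8,16] [16,32] [25,51] [25,51] [25,51] [25,51] [25,51] [25,51]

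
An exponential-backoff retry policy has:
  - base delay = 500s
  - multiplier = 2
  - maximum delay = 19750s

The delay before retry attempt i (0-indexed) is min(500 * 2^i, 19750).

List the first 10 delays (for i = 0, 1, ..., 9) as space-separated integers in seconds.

Computing each delay:
  i=0: min(500*2^0, 19750) = 500
  i=1: min(500*2^1, 19750) = 1000
  i=2: min(500*2^2, 19750) = 2000
  i=3: min(500*2^3, 19750) = 4000
  i=4: min(500*2^4, 19750) = 8000
  i=5: min(500*2^5, 19750) = 16000
  i=6: min(500*2^6, 19750) = 19750
  i=7: min(500*2^7, 19750) = 19750
  i=8: min(500*2^8, 19750) = 19750
  i=9: min(500*2^9, 19750) = 19750

Answer: 500 1000 2000 4000 8000 16000 19750 19750 19750 19750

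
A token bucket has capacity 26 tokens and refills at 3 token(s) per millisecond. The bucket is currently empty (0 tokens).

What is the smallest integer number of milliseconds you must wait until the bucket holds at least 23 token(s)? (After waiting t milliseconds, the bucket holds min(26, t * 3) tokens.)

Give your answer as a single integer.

Answer: 8

Derivation:
Need t * 3 >= 23, so t >= 23/3.
Smallest integer t = ceil(23/3) = 8.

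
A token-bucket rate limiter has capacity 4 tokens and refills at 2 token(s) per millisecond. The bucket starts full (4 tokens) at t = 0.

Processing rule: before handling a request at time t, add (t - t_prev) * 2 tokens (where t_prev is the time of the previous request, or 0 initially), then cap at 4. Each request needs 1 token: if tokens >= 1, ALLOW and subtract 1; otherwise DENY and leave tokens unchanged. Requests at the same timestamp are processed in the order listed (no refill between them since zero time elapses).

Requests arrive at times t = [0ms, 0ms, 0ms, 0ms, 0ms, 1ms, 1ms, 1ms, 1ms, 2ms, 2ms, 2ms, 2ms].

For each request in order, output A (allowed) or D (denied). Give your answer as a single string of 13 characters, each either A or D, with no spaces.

Simulating step by step:
  req#1 t=0ms: ALLOW
  req#2 t=0ms: ALLOW
  req#3 t=0ms: ALLOW
  req#4 t=0ms: ALLOW
  req#5 t=0ms: DENY
  req#6 t=1ms: ALLOW
  req#7 t=1ms: ALLOW
  req#8 t=1ms: DENY
  req#9 t=1ms: DENY
  req#10 t=2ms: ALLOW
  req#11 t=2ms: ALLOW
  req#12 t=2ms: DENY
  req#13 t=2ms: DENY

Answer: AAAADAADDAADD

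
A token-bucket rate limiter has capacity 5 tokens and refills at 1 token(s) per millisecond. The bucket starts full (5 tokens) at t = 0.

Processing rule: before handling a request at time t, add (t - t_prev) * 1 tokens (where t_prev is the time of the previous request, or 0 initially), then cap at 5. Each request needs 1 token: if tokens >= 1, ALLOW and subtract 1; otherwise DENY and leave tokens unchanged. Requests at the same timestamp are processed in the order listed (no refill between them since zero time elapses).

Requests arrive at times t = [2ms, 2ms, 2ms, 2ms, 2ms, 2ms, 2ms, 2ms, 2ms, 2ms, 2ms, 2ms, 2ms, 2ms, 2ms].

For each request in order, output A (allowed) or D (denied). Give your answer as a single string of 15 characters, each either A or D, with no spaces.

Simulating step by step:
  req#1 t=2ms: ALLOW
  req#2 t=2ms: ALLOW
  req#3 t=2ms: ALLOW
  req#4 t=2ms: ALLOW
  req#5 t=2ms: ALLOW
  req#6 t=2ms: DENY
  req#7 t=2ms: DENY
  req#8 t=2ms: DENY
  req#9 t=2ms: DENY
  req#10 t=2ms: DENY
  req#11 t=2ms: DENY
  req#12 t=2ms: DENY
  req#13 t=2ms: DENY
  req#14 t=2ms: DENY
  req#15 t=2ms: DENY

Answer: AAAAADDDDDDDDDD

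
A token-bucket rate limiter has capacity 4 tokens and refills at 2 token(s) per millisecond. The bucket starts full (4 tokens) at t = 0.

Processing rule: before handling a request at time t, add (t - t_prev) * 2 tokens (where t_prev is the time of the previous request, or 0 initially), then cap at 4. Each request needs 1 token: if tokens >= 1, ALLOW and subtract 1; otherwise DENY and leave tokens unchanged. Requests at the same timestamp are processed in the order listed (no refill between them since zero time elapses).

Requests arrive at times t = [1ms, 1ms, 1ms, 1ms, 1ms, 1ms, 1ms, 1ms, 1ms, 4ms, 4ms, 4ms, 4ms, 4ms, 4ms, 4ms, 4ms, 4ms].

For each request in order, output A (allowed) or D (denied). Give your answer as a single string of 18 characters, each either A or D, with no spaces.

Simulating step by step:
  req#1 t=1ms: ALLOW
  req#2 t=1ms: ALLOW
  req#3 t=1ms: ALLOW
  req#4 t=1ms: ALLOW
  req#5 t=1ms: DENY
  req#6 t=1ms: DENY
  req#7 t=1ms: DENY
  req#8 t=1ms: DENY
  req#9 t=1ms: DENY
  req#10 t=4ms: ALLOW
  req#11 t=4ms: ALLOW
  req#12 t=4ms: ALLOW
  req#13 t=4ms: ALLOW
  req#14 t=4ms: DENY
  req#15 t=4ms: DENY
  req#16 t=4ms: DENY
  req#17 t=4ms: DENY
  req#18 t=4ms: DENY

Answer: AAAADDDDDAAAADDDDD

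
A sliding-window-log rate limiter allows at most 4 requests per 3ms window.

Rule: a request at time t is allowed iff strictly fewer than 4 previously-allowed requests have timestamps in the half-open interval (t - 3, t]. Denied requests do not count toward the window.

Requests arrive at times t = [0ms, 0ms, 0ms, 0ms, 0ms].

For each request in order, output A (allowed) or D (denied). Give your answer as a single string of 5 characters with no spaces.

Answer: AAAAD

Derivation:
Tracking allowed requests in the window:
  req#1 t=0ms: ALLOW
  req#2 t=0ms: ALLOW
  req#3 t=0ms: ALLOW
  req#4 t=0ms: ALLOW
  req#5 t=0ms: DENY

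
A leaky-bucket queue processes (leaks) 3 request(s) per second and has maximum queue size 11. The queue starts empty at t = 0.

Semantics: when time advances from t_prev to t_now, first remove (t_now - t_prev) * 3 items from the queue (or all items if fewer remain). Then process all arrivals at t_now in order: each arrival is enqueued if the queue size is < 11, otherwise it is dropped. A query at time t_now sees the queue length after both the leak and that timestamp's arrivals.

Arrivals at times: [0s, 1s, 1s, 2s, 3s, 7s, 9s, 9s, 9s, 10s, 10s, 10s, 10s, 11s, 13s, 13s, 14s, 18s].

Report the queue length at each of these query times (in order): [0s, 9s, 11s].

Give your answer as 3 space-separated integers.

Answer: 1 3 2

Derivation:
Queue lengths at query times:
  query t=0s: backlog = 1
  query t=9s: backlog = 3
  query t=11s: backlog = 2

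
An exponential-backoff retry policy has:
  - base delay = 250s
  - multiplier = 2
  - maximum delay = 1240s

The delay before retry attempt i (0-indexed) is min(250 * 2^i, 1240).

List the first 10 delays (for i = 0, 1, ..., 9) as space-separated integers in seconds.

Answer: 250 500 1000 1240 1240 1240 1240 1240 1240 1240

Derivation:
Computing each delay:
  i=0: min(250*2^0, 1240) = 250
  i=1: min(250*2^1, 1240) = 500
  i=2: min(250*2^2, 1240) = 1000
  i=3: min(250*2^3, 1240) = 1240
  i=4: min(250*2^4, 1240) = 1240
  i=5: min(250*2^5, 1240) = 1240
  i=6: min(250*2^6, 1240) = 1240
  i=7: min(250*2^7, 1240) = 1240
  i=8: min(250*2^8, 1240) = 1240
  i=9: min(250*2^9, 1240) = 1240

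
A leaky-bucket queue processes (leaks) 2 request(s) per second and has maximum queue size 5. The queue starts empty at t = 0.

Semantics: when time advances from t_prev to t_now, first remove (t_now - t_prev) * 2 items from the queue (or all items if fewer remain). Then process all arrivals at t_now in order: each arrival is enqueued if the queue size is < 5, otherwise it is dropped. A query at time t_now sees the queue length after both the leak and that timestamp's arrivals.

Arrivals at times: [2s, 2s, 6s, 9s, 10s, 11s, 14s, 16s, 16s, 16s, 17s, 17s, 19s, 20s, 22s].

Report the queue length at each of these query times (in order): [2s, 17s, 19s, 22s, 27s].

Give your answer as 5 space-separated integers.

Answer: 2 3 1 1 0

Derivation:
Queue lengths at query times:
  query t=2s: backlog = 2
  query t=17s: backlog = 3
  query t=19s: backlog = 1
  query t=22s: backlog = 1
  query t=27s: backlog = 0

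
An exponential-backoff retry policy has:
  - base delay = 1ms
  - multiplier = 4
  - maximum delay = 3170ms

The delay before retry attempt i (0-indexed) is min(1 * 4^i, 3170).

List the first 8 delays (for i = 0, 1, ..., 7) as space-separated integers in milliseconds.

Computing each delay:
  i=0: min(1*4^0, 3170) = 1
  i=1: min(1*4^1, 3170) = 4
  i=2: min(1*4^2, 3170) = 16
  i=3: min(1*4^3, 3170) = 64
  i=4: min(1*4^4, 3170) = 256
  i=5: min(1*4^5, 3170) = 1024
  i=6: min(1*4^6, 3170) = 3170
  i=7: min(1*4^7, 3170) = 3170

Answer: 1 4 16 64 256 1024 3170 3170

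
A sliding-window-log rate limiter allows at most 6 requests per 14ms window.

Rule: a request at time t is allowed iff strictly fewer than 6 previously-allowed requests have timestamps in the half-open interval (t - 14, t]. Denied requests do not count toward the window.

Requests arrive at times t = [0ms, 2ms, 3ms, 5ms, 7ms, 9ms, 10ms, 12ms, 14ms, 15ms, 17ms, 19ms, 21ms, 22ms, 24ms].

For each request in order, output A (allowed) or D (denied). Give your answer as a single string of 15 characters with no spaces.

Answer: AAAAAADDADAAAAA

Derivation:
Tracking allowed requests in the window:
  req#1 t=0ms: ALLOW
  req#2 t=2ms: ALLOW
  req#3 t=3ms: ALLOW
  req#4 t=5ms: ALLOW
  req#5 t=7ms: ALLOW
  req#6 t=9ms: ALLOW
  req#7 t=10ms: DENY
  req#8 t=12ms: DENY
  req#9 t=14ms: ALLOW
  req#10 t=15ms: DENY
  req#11 t=17ms: ALLOW
  req#12 t=19ms: ALLOW
  req#13 t=21ms: ALLOW
  req#14 t=22ms: ALLOW
  req#15 t=24ms: ALLOW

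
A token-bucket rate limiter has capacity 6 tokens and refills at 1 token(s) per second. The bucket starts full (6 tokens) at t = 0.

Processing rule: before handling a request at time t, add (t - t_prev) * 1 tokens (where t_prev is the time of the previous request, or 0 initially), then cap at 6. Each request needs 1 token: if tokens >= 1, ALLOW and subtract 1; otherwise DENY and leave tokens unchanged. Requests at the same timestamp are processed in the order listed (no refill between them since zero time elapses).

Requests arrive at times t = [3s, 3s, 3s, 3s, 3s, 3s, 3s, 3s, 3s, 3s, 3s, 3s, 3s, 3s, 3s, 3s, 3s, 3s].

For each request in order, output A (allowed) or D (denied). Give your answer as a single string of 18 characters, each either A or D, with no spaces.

Simulating step by step:
  req#1 t=3s: ALLOW
  req#2 t=3s: ALLOW
  req#3 t=3s: ALLOW
  req#4 t=3s: ALLOW
  req#5 t=3s: ALLOW
  req#6 t=3s: ALLOW
  req#7 t=3s: DENY
  req#8 t=3s: DENY
  req#9 t=3s: DENY
  req#10 t=3s: DENY
  req#11 t=3s: DENY
  req#12 t=3s: DENY
  req#13 t=3s: DENY
  req#14 t=3s: DENY
  req#15 t=3s: DENY
  req#16 t=3s: DENY
  req#17 t=3s: DENY
  req#18 t=3s: DENY

Answer: AAAAAADDDDDDDDDDDD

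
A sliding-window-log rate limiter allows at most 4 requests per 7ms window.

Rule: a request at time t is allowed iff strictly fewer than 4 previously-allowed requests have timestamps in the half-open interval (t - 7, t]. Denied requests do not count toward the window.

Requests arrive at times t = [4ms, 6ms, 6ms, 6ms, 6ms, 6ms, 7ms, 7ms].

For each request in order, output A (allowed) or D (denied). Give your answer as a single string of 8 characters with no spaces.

Tracking allowed requests in the window:
  req#1 t=4ms: ALLOW
  req#2 t=6ms: ALLOW
  req#3 t=6ms: ALLOW
  req#4 t=6ms: ALLOW
  req#5 t=6ms: DENY
  req#6 t=6ms: DENY
  req#7 t=7ms: DENY
  req#8 t=7ms: DENY

Answer: AAAADDDD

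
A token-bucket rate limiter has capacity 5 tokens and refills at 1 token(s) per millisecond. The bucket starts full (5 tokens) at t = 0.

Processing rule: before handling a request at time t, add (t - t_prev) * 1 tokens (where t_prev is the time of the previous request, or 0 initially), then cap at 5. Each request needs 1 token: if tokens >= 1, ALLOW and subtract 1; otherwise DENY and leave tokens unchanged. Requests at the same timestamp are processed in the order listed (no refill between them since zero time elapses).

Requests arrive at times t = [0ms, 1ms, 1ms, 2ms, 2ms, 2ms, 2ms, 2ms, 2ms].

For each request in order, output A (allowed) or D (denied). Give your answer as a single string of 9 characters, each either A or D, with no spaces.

Answer: AAAAAAADD

Derivation:
Simulating step by step:
  req#1 t=0ms: ALLOW
  req#2 t=1ms: ALLOW
  req#3 t=1ms: ALLOW
  req#4 t=2ms: ALLOW
  req#5 t=2ms: ALLOW
  req#6 t=2ms: ALLOW
  req#7 t=2ms: ALLOW
  req#8 t=2ms: DENY
  req#9 t=2ms: DENY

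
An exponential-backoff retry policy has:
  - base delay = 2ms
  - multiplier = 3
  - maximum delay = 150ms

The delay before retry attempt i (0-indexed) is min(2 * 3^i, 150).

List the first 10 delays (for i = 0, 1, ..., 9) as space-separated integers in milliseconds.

Answer: 2 6 18 54 150 150 150 150 150 150

Derivation:
Computing each delay:
  i=0: min(2*3^0, 150) = 2
  i=1: min(2*3^1, 150) = 6
  i=2: min(2*3^2, 150) = 18
  i=3: min(2*3^3, 150) = 54
  i=4: min(2*3^4, 150) = 150
  i=5: min(2*3^5, 150) = 150
  i=6: min(2*3^6, 150) = 150
  i=7: min(2*3^7, 150) = 150
  i=8: min(2*3^8, 150) = 150
  i=9: min(2*3^9, 150) = 150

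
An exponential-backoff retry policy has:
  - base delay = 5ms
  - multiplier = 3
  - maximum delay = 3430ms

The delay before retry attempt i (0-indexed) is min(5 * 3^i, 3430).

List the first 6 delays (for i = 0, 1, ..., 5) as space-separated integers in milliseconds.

Computing each delay:
  i=0: min(5*3^0, 3430) = 5
  i=1: min(5*3^1, 3430) = 15
  i=2: min(5*3^2, 3430) = 45
  i=3: min(5*3^3, 3430) = 135
  i=4: min(5*3^4, 3430) = 405
  i=5: min(5*3^5, 3430) = 1215

Answer: 5 15 45 135 405 1215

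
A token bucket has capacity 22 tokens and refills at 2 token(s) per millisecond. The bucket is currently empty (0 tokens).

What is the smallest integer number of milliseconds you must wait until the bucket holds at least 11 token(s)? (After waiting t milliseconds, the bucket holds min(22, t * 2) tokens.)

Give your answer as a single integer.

Need t * 2 >= 11, so t >= 11/2.
Smallest integer t = ceil(11/2) = 6.

Answer: 6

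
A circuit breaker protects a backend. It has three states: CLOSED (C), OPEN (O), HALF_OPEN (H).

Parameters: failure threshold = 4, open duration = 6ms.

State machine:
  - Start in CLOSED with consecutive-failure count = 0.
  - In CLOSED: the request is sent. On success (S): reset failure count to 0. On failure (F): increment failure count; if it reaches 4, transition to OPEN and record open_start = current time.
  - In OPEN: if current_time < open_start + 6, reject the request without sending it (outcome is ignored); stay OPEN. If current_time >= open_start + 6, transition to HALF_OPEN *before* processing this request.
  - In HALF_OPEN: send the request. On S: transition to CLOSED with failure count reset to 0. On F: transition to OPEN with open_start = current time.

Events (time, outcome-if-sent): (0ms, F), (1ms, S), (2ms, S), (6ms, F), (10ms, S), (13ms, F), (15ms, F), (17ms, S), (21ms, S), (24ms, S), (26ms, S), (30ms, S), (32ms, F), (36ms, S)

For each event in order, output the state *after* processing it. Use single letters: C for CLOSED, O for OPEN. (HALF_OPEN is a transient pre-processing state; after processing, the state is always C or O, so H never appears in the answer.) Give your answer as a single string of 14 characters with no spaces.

State after each event:
  event#1 t=0ms outcome=F: state=CLOSED
  event#2 t=1ms outcome=S: state=CLOSED
  event#3 t=2ms outcome=S: state=CLOSED
  event#4 t=6ms outcome=F: state=CLOSED
  event#5 t=10ms outcome=S: state=CLOSED
  event#6 t=13ms outcome=F: state=CLOSED
  event#7 t=15ms outcome=F: state=CLOSED
  event#8 t=17ms outcome=S: state=CLOSED
  event#9 t=21ms outcome=S: state=CLOSED
  event#10 t=24ms outcome=S: state=CLOSED
  event#11 t=26ms outcome=S: state=CLOSED
  event#12 t=30ms outcome=S: state=CLOSED
  event#13 t=32ms outcome=F: state=CLOSED
  event#14 t=36ms outcome=S: state=CLOSED

Answer: CCCCCCCCCCCCCC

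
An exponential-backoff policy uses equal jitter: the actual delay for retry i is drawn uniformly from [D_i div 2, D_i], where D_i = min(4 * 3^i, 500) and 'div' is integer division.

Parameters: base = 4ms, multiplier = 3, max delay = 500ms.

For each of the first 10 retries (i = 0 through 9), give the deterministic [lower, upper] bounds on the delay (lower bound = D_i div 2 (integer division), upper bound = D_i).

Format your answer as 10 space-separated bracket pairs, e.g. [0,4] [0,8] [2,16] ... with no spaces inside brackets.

Answer: [2,4] [6,12] [18,36] [54,108] [162,324] [250,500] [250,500] [250,500] [250,500] [250,500]

Derivation:
Computing bounds per retry:
  i=0: D_i=min(4*3^0,500)=4, bounds=[2,4]
  i=1: D_i=min(4*3^1,500)=12, bounds=[6,12]
  i=2: D_i=min(4*3^2,500)=36, bounds=[18,36]
  i=3: D_i=min(4*3^3,500)=108, bounds=[54,108]
  i=4: D_i=min(4*3^4,500)=324, bounds=[162,324]
  i=5: D_i=min(4*3^5,500)=500, bounds=[250,500]
  i=6: D_i=min(4*3^6,500)=500, bounds=[250,500]
  i=7: D_i=min(4*3^7,500)=500, bounds=[250,500]
  i=8: D_i=min(4*3^8,500)=500, bounds=[250,500]
  i=9: D_i=min(4*3^9,500)=500, bounds=[250,500]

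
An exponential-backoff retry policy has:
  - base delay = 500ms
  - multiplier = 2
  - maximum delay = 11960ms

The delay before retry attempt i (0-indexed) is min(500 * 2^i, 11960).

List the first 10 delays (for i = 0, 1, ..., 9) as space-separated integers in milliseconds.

Answer: 500 1000 2000 4000 8000 11960 11960 11960 11960 11960

Derivation:
Computing each delay:
  i=0: min(500*2^0, 11960) = 500
  i=1: min(500*2^1, 11960) = 1000
  i=2: min(500*2^2, 11960) = 2000
  i=3: min(500*2^3, 11960) = 4000
  i=4: min(500*2^4, 11960) = 8000
  i=5: min(500*2^5, 11960) = 11960
  i=6: min(500*2^6, 11960) = 11960
  i=7: min(500*2^7, 11960) = 11960
  i=8: min(500*2^8, 11960) = 11960
  i=9: min(500*2^9, 11960) = 11960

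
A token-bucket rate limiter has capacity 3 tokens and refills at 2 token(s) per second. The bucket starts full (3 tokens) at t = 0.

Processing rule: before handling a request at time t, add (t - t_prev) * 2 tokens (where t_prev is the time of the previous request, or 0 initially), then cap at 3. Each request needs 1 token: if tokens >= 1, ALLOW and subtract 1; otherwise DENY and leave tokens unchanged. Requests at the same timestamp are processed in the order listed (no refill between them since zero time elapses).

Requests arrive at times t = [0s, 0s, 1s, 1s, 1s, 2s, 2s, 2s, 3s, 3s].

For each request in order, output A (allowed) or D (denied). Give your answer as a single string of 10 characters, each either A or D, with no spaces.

Answer: AAAAAAADAA

Derivation:
Simulating step by step:
  req#1 t=0s: ALLOW
  req#2 t=0s: ALLOW
  req#3 t=1s: ALLOW
  req#4 t=1s: ALLOW
  req#5 t=1s: ALLOW
  req#6 t=2s: ALLOW
  req#7 t=2s: ALLOW
  req#8 t=2s: DENY
  req#9 t=3s: ALLOW
  req#10 t=3s: ALLOW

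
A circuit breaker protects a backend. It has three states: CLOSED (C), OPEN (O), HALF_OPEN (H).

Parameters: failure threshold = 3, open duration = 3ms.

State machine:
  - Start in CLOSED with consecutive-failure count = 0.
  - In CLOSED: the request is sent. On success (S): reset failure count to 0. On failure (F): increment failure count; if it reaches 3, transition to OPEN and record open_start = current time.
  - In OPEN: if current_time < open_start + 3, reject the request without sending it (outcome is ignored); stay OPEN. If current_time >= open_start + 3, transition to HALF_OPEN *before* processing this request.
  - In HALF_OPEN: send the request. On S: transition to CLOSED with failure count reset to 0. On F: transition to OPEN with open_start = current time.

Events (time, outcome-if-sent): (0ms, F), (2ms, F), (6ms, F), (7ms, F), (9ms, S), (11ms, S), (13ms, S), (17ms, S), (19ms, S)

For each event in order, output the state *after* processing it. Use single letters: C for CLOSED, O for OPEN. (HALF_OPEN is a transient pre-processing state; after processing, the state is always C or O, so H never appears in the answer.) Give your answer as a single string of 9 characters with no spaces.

Answer: CCOOCCCCC

Derivation:
State after each event:
  event#1 t=0ms outcome=F: state=CLOSED
  event#2 t=2ms outcome=F: state=CLOSED
  event#3 t=6ms outcome=F: state=OPEN
  event#4 t=7ms outcome=F: state=OPEN
  event#5 t=9ms outcome=S: state=CLOSED
  event#6 t=11ms outcome=S: state=CLOSED
  event#7 t=13ms outcome=S: state=CLOSED
  event#8 t=17ms outcome=S: state=CLOSED
  event#9 t=19ms outcome=S: state=CLOSED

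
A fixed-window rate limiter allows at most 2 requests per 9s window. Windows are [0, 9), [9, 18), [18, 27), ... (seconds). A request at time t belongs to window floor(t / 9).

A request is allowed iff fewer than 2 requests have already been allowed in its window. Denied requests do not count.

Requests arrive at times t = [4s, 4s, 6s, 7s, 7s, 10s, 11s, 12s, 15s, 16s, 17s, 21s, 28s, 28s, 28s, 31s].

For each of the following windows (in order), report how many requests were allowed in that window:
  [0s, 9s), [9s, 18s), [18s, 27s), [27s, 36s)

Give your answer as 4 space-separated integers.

Processing requests:
  req#1 t=4s (window 0): ALLOW
  req#2 t=4s (window 0): ALLOW
  req#3 t=6s (window 0): DENY
  req#4 t=7s (window 0): DENY
  req#5 t=7s (window 0): DENY
  req#6 t=10s (window 1): ALLOW
  req#7 t=11s (window 1): ALLOW
  req#8 t=12s (window 1): DENY
  req#9 t=15s (window 1): DENY
  req#10 t=16s (window 1): DENY
  req#11 t=17s (window 1): DENY
  req#12 t=21s (window 2): ALLOW
  req#13 t=28s (window 3): ALLOW
  req#14 t=28s (window 3): ALLOW
  req#15 t=28s (window 3): DENY
  req#16 t=31s (window 3): DENY

Allowed counts by window: 2 2 1 2

Answer: 2 2 1 2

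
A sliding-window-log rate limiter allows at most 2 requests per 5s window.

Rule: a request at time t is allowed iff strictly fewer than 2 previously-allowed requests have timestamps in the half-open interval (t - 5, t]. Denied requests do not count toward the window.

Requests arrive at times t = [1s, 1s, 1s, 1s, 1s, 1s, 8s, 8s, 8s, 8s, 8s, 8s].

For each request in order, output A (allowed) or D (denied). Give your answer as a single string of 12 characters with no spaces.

Tracking allowed requests in the window:
  req#1 t=1s: ALLOW
  req#2 t=1s: ALLOW
  req#3 t=1s: DENY
  req#4 t=1s: DENY
  req#5 t=1s: DENY
  req#6 t=1s: DENY
  req#7 t=8s: ALLOW
  req#8 t=8s: ALLOW
  req#9 t=8s: DENY
  req#10 t=8s: DENY
  req#11 t=8s: DENY
  req#12 t=8s: DENY

Answer: AADDDDAADDDD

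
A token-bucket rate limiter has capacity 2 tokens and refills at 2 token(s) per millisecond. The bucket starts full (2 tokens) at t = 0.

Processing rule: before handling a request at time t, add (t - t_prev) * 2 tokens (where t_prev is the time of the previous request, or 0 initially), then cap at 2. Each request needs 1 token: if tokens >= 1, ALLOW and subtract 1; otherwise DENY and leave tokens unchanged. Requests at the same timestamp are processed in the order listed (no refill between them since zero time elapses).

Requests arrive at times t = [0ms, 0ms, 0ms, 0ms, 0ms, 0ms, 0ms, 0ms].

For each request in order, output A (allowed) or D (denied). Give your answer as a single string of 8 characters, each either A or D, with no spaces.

Answer: AADDDDDD

Derivation:
Simulating step by step:
  req#1 t=0ms: ALLOW
  req#2 t=0ms: ALLOW
  req#3 t=0ms: DENY
  req#4 t=0ms: DENY
  req#5 t=0ms: DENY
  req#6 t=0ms: DENY
  req#7 t=0ms: DENY
  req#8 t=0ms: DENY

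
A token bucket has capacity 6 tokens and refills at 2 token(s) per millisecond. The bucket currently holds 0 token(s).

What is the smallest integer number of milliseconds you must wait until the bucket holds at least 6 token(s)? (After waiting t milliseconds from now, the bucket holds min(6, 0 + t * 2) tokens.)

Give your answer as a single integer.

Answer: 3

Derivation:
Need 0 + t * 2 >= 6, so t >= 6/2.
Smallest integer t = ceil(6/2) = 3.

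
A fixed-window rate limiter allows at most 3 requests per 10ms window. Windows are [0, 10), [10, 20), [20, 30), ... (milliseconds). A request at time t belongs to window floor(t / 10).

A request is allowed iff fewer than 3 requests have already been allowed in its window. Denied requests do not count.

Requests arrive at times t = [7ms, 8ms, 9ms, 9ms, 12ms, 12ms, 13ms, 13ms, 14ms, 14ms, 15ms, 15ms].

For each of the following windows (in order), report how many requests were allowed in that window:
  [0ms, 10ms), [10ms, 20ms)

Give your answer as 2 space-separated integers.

Answer: 3 3

Derivation:
Processing requests:
  req#1 t=7ms (window 0): ALLOW
  req#2 t=8ms (window 0): ALLOW
  req#3 t=9ms (window 0): ALLOW
  req#4 t=9ms (window 0): DENY
  req#5 t=12ms (window 1): ALLOW
  req#6 t=12ms (window 1): ALLOW
  req#7 t=13ms (window 1): ALLOW
  req#8 t=13ms (window 1): DENY
  req#9 t=14ms (window 1): DENY
  req#10 t=14ms (window 1): DENY
  req#11 t=15ms (window 1): DENY
  req#12 t=15ms (window 1): DENY

Allowed counts by window: 3 3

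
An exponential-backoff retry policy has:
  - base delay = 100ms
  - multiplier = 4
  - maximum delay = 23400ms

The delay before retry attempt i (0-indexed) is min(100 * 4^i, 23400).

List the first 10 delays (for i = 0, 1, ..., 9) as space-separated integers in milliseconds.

Answer: 100 400 1600 6400 23400 23400 23400 23400 23400 23400

Derivation:
Computing each delay:
  i=0: min(100*4^0, 23400) = 100
  i=1: min(100*4^1, 23400) = 400
  i=2: min(100*4^2, 23400) = 1600
  i=3: min(100*4^3, 23400) = 6400
  i=4: min(100*4^4, 23400) = 23400
  i=5: min(100*4^5, 23400) = 23400
  i=6: min(100*4^6, 23400) = 23400
  i=7: min(100*4^7, 23400) = 23400
  i=8: min(100*4^8, 23400) = 23400
  i=9: min(100*4^9, 23400) = 23400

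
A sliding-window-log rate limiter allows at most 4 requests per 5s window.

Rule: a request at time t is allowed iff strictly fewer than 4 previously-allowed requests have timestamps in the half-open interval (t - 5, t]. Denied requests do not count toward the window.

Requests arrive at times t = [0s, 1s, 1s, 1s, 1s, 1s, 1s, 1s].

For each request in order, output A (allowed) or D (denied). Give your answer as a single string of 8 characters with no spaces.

Answer: AAAADDDD

Derivation:
Tracking allowed requests in the window:
  req#1 t=0s: ALLOW
  req#2 t=1s: ALLOW
  req#3 t=1s: ALLOW
  req#4 t=1s: ALLOW
  req#5 t=1s: DENY
  req#6 t=1s: DENY
  req#7 t=1s: DENY
  req#8 t=1s: DENY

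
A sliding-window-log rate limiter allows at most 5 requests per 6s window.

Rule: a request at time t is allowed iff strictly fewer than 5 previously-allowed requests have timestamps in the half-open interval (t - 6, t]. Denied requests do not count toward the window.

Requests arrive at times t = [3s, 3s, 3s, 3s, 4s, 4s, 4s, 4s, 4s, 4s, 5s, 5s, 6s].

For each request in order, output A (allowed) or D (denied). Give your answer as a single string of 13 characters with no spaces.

Answer: AAAAADDDDDDDD

Derivation:
Tracking allowed requests in the window:
  req#1 t=3s: ALLOW
  req#2 t=3s: ALLOW
  req#3 t=3s: ALLOW
  req#4 t=3s: ALLOW
  req#5 t=4s: ALLOW
  req#6 t=4s: DENY
  req#7 t=4s: DENY
  req#8 t=4s: DENY
  req#9 t=4s: DENY
  req#10 t=4s: DENY
  req#11 t=5s: DENY
  req#12 t=5s: DENY
  req#13 t=6s: DENY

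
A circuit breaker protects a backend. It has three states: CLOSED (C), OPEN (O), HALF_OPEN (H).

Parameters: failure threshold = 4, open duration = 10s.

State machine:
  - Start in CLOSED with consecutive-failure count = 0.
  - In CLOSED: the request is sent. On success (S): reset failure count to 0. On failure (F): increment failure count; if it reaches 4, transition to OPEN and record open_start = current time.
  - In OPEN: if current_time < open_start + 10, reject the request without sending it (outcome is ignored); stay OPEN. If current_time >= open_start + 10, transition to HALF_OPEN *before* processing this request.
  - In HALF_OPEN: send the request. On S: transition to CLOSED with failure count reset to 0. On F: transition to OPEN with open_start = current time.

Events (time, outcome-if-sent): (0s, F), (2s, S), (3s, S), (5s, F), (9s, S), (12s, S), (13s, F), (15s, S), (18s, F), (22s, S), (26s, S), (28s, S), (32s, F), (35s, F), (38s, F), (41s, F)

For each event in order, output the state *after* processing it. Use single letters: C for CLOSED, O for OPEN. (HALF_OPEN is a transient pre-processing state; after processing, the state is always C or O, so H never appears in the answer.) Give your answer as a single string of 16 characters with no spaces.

Answer: CCCCCCCCCCCCCCCO

Derivation:
State after each event:
  event#1 t=0s outcome=F: state=CLOSED
  event#2 t=2s outcome=S: state=CLOSED
  event#3 t=3s outcome=S: state=CLOSED
  event#4 t=5s outcome=F: state=CLOSED
  event#5 t=9s outcome=S: state=CLOSED
  event#6 t=12s outcome=S: state=CLOSED
  event#7 t=13s outcome=F: state=CLOSED
  event#8 t=15s outcome=S: state=CLOSED
  event#9 t=18s outcome=F: state=CLOSED
  event#10 t=22s outcome=S: state=CLOSED
  event#11 t=26s outcome=S: state=CLOSED
  event#12 t=28s outcome=S: state=CLOSED
  event#13 t=32s outcome=F: state=CLOSED
  event#14 t=35s outcome=F: state=CLOSED
  event#15 t=38s outcome=F: state=CLOSED
  event#16 t=41s outcome=F: state=OPEN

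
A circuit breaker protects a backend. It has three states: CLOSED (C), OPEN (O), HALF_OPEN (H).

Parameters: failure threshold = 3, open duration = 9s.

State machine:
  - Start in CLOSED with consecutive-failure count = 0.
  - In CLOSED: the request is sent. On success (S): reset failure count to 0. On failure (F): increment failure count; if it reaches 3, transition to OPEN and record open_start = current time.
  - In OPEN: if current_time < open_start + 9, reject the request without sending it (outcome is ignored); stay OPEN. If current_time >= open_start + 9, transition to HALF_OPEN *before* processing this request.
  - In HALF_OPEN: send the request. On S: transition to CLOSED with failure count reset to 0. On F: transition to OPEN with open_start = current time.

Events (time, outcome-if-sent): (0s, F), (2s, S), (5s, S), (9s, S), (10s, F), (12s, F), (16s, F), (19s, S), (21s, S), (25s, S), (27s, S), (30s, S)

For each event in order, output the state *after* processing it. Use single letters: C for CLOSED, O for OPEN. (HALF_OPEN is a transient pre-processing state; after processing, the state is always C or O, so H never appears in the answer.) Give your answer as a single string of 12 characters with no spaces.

Answer: CCCCCCOOOCCC

Derivation:
State after each event:
  event#1 t=0s outcome=F: state=CLOSED
  event#2 t=2s outcome=S: state=CLOSED
  event#3 t=5s outcome=S: state=CLOSED
  event#4 t=9s outcome=S: state=CLOSED
  event#5 t=10s outcome=F: state=CLOSED
  event#6 t=12s outcome=F: state=CLOSED
  event#7 t=16s outcome=F: state=OPEN
  event#8 t=19s outcome=S: state=OPEN
  event#9 t=21s outcome=S: state=OPEN
  event#10 t=25s outcome=S: state=CLOSED
  event#11 t=27s outcome=S: state=CLOSED
  event#12 t=30s outcome=S: state=CLOSED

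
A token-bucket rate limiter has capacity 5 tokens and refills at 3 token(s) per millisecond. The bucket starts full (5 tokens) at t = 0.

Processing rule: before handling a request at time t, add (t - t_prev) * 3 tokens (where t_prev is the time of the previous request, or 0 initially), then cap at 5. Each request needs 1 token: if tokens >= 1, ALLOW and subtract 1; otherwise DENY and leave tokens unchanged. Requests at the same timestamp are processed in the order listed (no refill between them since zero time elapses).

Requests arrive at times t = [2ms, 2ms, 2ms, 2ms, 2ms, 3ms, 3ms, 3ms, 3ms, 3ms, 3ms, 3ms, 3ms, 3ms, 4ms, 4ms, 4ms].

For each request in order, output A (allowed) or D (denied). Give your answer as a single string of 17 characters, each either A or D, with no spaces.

Answer: AAAAAAAADDDDDDAAA

Derivation:
Simulating step by step:
  req#1 t=2ms: ALLOW
  req#2 t=2ms: ALLOW
  req#3 t=2ms: ALLOW
  req#4 t=2ms: ALLOW
  req#5 t=2ms: ALLOW
  req#6 t=3ms: ALLOW
  req#7 t=3ms: ALLOW
  req#8 t=3ms: ALLOW
  req#9 t=3ms: DENY
  req#10 t=3ms: DENY
  req#11 t=3ms: DENY
  req#12 t=3ms: DENY
  req#13 t=3ms: DENY
  req#14 t=3ms: DENY
  req#15 t=4ms: ALLOW
  req#16 t=4ms: ALLOW
  req#17 t=4ms: ALLOW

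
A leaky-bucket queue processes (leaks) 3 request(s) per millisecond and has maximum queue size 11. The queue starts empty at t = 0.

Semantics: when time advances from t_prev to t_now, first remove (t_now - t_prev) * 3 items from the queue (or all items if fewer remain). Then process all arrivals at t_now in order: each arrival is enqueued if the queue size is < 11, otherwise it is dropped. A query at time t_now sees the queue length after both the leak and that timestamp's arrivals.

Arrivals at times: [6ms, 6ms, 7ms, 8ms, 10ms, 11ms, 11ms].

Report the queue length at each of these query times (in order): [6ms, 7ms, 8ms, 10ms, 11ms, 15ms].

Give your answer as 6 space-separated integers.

Answer: 2 1 1 1 2 0

Derivation:
Queue lengths at query times:
  query t=6ms: backlog = 2
  query t=7ms: backlog = 1
  query t=8ms: backlog = 1
  query t=10ms: backlog = 1
  query t=11ms: backlog = 2
  query t=15ms: backlog = 0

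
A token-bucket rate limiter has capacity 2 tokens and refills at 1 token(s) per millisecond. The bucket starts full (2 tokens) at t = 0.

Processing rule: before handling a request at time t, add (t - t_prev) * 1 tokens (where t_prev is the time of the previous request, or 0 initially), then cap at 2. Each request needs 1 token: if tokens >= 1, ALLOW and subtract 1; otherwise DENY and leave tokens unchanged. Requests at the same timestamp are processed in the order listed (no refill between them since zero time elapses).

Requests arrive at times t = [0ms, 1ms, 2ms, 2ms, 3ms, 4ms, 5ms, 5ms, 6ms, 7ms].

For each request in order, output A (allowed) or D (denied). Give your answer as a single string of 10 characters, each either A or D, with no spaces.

Answer: AAAAAAADAA

Derivation:
Simulating step by step:
  req#1 t=0ms: ALLOW
  req#2 t=1ms: ALLOW
  req#3 t=2ms: ALLOW
  req#4 t=2ms: ALLOW
  req#5 t=3ms: ALLOW
  req#6 t=4ms: ALLOW
  req#7 t=5ms: ALLOW
  req#8 t=5ms: DENY
  req#9 t=6ms: ALLOW
  req#10 t=7ms: ALLOW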